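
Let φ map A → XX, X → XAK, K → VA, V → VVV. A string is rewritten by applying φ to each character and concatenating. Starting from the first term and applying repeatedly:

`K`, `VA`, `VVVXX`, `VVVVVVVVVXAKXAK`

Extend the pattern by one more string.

VVVVVVVVVVVVVVVVVVVVVVVVVVVXAKXXVAXAKXXVA

Applying the rule to each of the 15 symbols of VVVVVVVVVXAKXAK gives the pieces VVV VVV VVV VVV VVV VVV VVV VVV VVV XAK XX VA XAK XX VA, which concatenate to the answer.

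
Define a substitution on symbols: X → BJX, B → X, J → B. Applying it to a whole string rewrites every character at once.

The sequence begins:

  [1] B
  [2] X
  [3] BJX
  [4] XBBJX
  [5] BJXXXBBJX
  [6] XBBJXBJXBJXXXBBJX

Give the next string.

BJXXXBBJXXBBJXXBBJXBJXBJXXXBBJX

Applying the rule to each of the 17 symbols of XBBJXBJXBJXXXBBJX gives the pieces BJX X X B BJX X B BJX X B BJX BJX BJX X X B BJX, which concatenate to the answer.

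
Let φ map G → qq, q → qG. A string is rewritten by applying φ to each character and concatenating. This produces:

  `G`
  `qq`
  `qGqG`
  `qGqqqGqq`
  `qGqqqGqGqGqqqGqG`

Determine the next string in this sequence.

Rewriting the 16 symbols of qGqqqGqGqGqqqGqG one by one yields qG qq qG qG qG qq qG qq qG qq qG qG qG qq qG qq; concatenated:

qGqqqGqGqGqqqGqqqGqqqGqGqGqqqGqq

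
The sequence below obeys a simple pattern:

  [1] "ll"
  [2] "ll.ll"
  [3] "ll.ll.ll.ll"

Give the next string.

Each string is two copies of the previous one joined by '.'.
Doubling ll.ll.ll.ll with '.' between the halves:

ll.ll.ll.ll.ll.ll.ll.ll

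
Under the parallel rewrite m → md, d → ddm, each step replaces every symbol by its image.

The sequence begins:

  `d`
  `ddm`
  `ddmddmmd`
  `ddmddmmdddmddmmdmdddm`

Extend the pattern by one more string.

Rewriting the 21 symbols of ddmddmmdddmddmmdmdddm one by one yields ddm ddm md ddm ddm md md ddm ddm ddm md ddm ddm md md ddm md ddm ddm ddm md; concatenated:

ddmddmmdddmddmmdmdddmddmddmmdddmddmmdmdddmmdddmddmddmmd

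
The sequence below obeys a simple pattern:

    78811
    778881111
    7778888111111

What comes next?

77778888811111111

The n-th term is n 7's then n+1 8's then 2n 1's (n = 1, 2, …).
At n = 4 the blocks have lengths 4, 5, 8.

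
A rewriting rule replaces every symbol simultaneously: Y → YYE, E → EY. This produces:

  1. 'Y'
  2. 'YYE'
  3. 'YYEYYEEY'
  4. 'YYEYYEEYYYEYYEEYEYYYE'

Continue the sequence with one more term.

Rewriting the 21 symbols of YYEYYEEYYYEYYEEYEYYYE one by one yields YYE YYE EY YYE YYE EY EY YYE YYE YYE EY YYE YYE EY EY YYE EY YYE YYE YYE EY; concatenated:

YYEYYEEYYYEYYEEYEYYYEYYEYYEEYYYEYYEEYEYYYEEYYYEYYEYYEEY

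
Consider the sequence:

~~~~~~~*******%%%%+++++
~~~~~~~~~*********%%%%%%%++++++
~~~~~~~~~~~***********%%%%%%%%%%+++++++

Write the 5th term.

~~~~~~~~~~~~~~~***************%%%%%%%%%%%%%%%%+++++++++

Reading off run lengths: ~ runs 7, 9, 11; * runs 7, 9, 11; % runs 4, 7, 10; + runs 5, 6, 7 — each is linear in n, where the shown terms are n = 2, 3, 4.
Setting n = 6 gives 15, 15, 16, 9 characters in each block.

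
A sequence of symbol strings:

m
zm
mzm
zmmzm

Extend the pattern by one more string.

mzmzmmzm

This is a Fibonacci-style word recurrence s(k) = s(k−2)·s(k−1): e.g. m·zm = mzm.
The next term joins mzm and zmmzm.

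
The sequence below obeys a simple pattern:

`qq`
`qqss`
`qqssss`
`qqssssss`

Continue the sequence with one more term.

The strings grow by a fixed suffix ss each time.
Applying this once more to qqssssss:

qqssssssss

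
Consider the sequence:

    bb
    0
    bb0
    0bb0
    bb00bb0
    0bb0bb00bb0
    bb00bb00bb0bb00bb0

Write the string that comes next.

From term 3 onward, concatenate the second-to-last term with the last: bb·0 = bb0, 0·bb0 = 0bb0, …
So term 8 is 0bb0bb00bb0·bb00bb00bb0bb00bb0.

0bb0bb00bb0bb00bb00bb0bb00bb0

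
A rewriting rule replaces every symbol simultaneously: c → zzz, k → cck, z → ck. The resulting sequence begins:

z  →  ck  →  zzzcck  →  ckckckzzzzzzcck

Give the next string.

zzzcckzzzcckzzzcckckckckckckckzzzzzzcck

φ(ckckckzzzzzzcck) expands symbol-by-symbol to zzz cck zzz cck zzz cck ck ck ck ck ck ck zzz zzz cck; joining the 15 pieces gives the next term.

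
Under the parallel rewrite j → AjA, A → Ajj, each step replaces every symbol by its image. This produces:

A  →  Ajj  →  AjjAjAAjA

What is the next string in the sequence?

AjjAjAAjAAjjAjAAjjAjjAjAAjj

Rewriting each symbol of AjjAjAAjA: A→Ajj, j→AjA, j→AjA, A→Ajj, j→AjA, A→Ajj, A→Ajj, j→AjA, A→Ajj, which concatenates to Ajj AjA AjA Ajj AjA Ajj Ajj AjA Ajj.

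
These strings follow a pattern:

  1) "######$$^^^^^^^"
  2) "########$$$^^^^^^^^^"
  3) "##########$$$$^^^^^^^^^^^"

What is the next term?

############$$$$$^^^^^^^^^^^^^

Term n consists of 2n #'s, followed by n-1 $'s, followed by 2n+1 ^'s, where the shown terms are n = 3, 4, 5.
Setting n = 6 gives 12, 5, 13 characters in each block.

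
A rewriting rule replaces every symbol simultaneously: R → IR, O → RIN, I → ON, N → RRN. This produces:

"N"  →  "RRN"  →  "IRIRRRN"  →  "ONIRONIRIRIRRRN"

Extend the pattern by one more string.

Applying the rule to each of the 15 symbols of ONIRONIRIRIRRRN gives the pieces RIN RRN ON IR RIN RRN ON IR ON IR ON IR IR IR RRN, which concatenate to the answer.

RINRRNONIRRINRRNONIRONIRONIRIRIRRRN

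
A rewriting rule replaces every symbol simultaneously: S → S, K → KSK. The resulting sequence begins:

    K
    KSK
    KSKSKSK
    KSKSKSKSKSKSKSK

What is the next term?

KSKSKSKSKSKSKSKSKSKSKSKSKSKSKSK

Applying the rule to each of the 15 symbols of KSKSKSKSKSKSKSK gives the pieces KSK S KSK S KSK S KSK S KSK S KSK S KSK S KSK, which concatenate to the answer.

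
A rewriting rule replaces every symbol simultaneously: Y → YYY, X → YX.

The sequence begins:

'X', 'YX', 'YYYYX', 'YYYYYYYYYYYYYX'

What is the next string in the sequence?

YYYYYYYYYYYYYYYYYYYYYYYYYYYYYYYYYYYYYYYYX

Replace each of the 14 characters of YYYYYYYYYYYYYX in place — YYY YYY YYY YYY YYY YYY YYY YYY YYY YYY YYY YYY YYY YX — and concatenate.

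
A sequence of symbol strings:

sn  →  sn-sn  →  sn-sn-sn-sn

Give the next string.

s(k+1) = s(k)·-·s(k) — each term doubles the last with '-' between the halves.
Doubling sn-sn-sn-sn with '-' between the halves:

sn-sn-sn-sn-sn-sn-sn-sn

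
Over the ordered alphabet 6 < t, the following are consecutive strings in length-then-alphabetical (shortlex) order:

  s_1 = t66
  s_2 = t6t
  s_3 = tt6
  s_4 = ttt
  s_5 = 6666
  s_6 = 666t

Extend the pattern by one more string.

66t6

Treat 666t as a base-2 numeral over the given alphabet and add one, carrying through any trailing t's.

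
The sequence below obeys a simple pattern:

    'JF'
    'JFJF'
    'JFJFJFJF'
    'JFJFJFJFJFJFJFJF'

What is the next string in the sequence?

JFJFJFJFJFJFJFJFJFJFJFJFJFJFJFJF

Every step duplicates the string.
So the next term is two copies of JFJFJFJFJFJFJFJF.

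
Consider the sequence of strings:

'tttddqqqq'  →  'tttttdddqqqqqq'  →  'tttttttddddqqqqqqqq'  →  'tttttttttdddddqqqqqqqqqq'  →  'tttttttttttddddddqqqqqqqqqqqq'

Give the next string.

tttttttttttttdddddddqqqqqqqqqqqqqq

The n-th term is 2n+1 t's then n+1 d's then 2n+2 q's (n = 1, 2, …).
At n = 6 the blocks have lengths 13, 7, 14.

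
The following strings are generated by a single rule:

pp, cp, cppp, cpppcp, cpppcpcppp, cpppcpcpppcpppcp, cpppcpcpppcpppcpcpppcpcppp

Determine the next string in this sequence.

cpppcpcpppcpppcpcpppcpcpppcpppcpcpppcpppcp

Each term (from the third on) is the previous term followed by the one before it: term 3 = cp·pp = cppp.
The next term joins cpppcpcpppcpppcpcpppcpcppp and cpppcpcpppcpppcp.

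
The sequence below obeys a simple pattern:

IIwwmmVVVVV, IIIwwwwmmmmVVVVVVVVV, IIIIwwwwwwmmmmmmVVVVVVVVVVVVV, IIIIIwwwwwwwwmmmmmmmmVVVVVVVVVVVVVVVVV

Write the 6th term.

Reading off run lengths: I runs 2, 3, 4, 5; w runs 2, 4, 6, 8; m runs 2, 4, 6, 8; V runs 5, 9, 13, 17 — each is linear in n (n = 1, 2, …).
At n = 6 the blocks have lengths 7, 12, 12, 25.

IIIIIIIwwwwwwwwwwwwmmmmmmmmmmmmVVVVVVVVVVVVVVVVVVVVVVVVV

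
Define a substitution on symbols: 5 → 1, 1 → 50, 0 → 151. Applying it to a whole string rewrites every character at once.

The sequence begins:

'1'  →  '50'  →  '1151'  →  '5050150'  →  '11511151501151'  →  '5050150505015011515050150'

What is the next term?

1151115150115111511151501151505015011511151501151

φ(5050150505015011515050150) expands symbol-by-symbol to 1 151 1 151 50 1 151 1 151 1 151 50 1 151 50 50 1 50 1 151 1 151 50 1 151; joining the 25 pieces gives the next term.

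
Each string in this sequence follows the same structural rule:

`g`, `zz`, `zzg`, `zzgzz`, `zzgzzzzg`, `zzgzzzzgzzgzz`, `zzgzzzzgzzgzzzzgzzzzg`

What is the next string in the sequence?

zzgzzzzgzzgzzzzgzzzzgzzgzzzzgzzgzz

This is a Fibonacci-style word recurrence s(k) = s(k−1)·s(k−2): e.g. zz·g = zzg.
Continuing: zzgzzzzgzzgzzzzgzzzzg · zzgzzzzgzzgzz gives term 8.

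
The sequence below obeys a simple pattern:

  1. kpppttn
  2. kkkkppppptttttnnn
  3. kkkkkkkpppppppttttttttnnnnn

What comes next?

kkkkkkkkkkppppppppptttttttttttnnnnnnn

Each string has the form k^{3n-2} p^{2n+1} t^{3n-1} n^{2n-1} (n = 1, 2, …).
For the next term, n = 4, so the run lengths are 10, 9, 11, 7.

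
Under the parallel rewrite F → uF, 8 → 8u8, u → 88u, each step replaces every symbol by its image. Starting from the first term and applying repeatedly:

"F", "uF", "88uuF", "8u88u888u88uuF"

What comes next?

Rewriting the 14 symbols of 8u88u888u88uuF one by one yields 8u8 88u 8u8 8u8 88u 8u8 8u8 8u8 88u 8u8 8u8 88u 88u uF; concatenated:

8u888u8u88u888u8u88u88u888u8u88u888u88uuF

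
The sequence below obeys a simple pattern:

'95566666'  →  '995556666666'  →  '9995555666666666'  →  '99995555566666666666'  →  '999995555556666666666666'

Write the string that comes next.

9999995555555666666666666666

The n-th term is n-1 9's then n 5's then 2n+1 6's, where the shown terms are n = 2, 3, 4, 5, 6.
Setting n = 7 gives 6, 7, 15 characters in each block.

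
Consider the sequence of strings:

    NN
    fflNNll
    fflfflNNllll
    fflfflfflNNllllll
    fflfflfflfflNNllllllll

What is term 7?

fflfflfflfflfflfflNNllllllllllll

s(k+1) = ffl·s(k)·ll, so each term gains ffl as a prefix and ll as a suffix.
From fflfflfflfflNNllllllll, 2 further steps: fflfflfflfflNNllllllll → fflfflfflfflfflNNllllllllll → (answer).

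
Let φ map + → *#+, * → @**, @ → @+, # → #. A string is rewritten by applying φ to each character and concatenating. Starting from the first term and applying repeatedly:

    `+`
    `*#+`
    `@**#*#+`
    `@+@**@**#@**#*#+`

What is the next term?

Rewriting the 16 symbols of @+@**@**#@**#*#+ one by one yields @+ *#+ @+ @** @** @+ @** @** # @+ @** @** # @** # *#+; concatenated:

@+*#+@+@**@**@+@**@**#@+@**@**#@**#*#+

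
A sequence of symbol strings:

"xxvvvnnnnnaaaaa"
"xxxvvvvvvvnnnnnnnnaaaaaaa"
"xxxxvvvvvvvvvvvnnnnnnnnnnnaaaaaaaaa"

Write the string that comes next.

xxxxxvvvvvvvvvvvvvvvnnnnnnnnnnnnnnaaaaaaaaaaa

Term n consists of n+1 x's, followed by 4n-1 v's, followed by 3n+2 n's, followed by 2n+3 a's (n = 1, 2, …).
Setting n = 4 gives 5, 15, 14, 11 characters in each block.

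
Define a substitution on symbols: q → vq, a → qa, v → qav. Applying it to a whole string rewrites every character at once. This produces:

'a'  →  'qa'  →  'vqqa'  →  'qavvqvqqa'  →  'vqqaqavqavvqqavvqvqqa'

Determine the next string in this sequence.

qavvqvqqavqqaqavvqqaqavqavvqvqqaqavqavvqqavvqvqqa

Applying the rule to each of the 21 symbols of vqqaqavqavvqqavvqvqqa gives the pieces qav vq vq qa vq qa qav vq qa qav qav vq vq qa qav qav vq qav vq vq qa, which concatenate to the answer.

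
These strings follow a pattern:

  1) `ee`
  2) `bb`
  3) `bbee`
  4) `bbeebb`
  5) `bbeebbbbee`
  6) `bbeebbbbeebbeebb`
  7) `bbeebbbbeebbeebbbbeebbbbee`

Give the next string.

From term 3 onward, concatenate the last term with the second-to-last: bb·ee = bbee, bbee·bb = bbeebb, …
The next term joins bbeebbbbeebbeebbbbeebbbbee and bbeebbbbeebbeebb.

bbeebbbbeebbeebbbbeebbbbeebbeebbbbeebbeebb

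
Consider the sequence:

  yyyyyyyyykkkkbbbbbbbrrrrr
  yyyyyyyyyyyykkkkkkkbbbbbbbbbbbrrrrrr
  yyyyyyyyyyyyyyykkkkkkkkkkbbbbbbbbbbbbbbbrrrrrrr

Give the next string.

Term n consists of 3n+3 y's, followed by 3n-2 k's, followed by 4n-1 b's, followed by n+3 r's, where the shown terms are n = 2, 3, 4.
Setting n = 5 gives 18, 13, 19, 8 characters in each block.

yyyyyyyyyyyyyyyyyykkkkkkkkkkkkkbbbbbbbbbbbbbbbbbbbrrrrrrrr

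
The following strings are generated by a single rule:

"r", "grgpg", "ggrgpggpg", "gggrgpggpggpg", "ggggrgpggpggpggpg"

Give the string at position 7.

ggggggrgpggpggpggpggpggpg

s(k+1) = g·s(k)·gpg, so each term gains g as a prefix and gpg as a suffix.
From ggggrgpggpggpggpg, 2 further steps: ggggrgpggpggpggpg → gggggrgpggpggpggpggpg → (answer).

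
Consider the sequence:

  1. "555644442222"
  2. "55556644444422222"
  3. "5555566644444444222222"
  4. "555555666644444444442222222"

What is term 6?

5555555566666644444444444444222222222

Reading off run lengths: 5 runs 3, 4, 5, 6; 6 runs 1, 2, 3, 4; 4 runs 4, 6, 8, 10; 2 runs 4, 5, 6, 7 — each is linear in n, where the shown terms are n = 3, 4, 5, 6.
For term 6, n = 8, so the run lengths are 8, 6, 14, 9.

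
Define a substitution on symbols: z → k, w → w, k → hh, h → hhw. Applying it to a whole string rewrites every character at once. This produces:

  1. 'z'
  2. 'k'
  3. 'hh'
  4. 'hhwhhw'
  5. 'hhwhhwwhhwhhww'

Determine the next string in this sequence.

Applying the rule to each of the 14 symbols of hhwhhwwhhwhhww gives the pieces hhw hhw w hhw hhw w w hhw hhw w hhw hhw w w, which concatenate to the answer.

hhwhhwwhhwhhwwwhhwhhwwhhwhhwww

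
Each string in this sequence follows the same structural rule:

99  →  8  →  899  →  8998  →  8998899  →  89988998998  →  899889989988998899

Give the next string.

89988998998899889989988998998

This is a Fibonacci-style word recurrence s(k) = s(k−1)·s(k−2): e.g. 8·99 = 899.
The next term joins 899889989988998899 and 89988998998.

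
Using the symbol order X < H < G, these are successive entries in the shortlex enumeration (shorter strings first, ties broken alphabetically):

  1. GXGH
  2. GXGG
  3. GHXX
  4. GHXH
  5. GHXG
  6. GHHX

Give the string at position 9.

Advancing 3 positions from GHHX through GHHX → GHHH → GHHG reaches term 9.

GHGX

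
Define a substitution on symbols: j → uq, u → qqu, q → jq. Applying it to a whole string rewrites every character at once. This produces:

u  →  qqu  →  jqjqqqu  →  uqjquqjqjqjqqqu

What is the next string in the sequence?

Replace each of the 15 characters of uqjquqjqjqjqqqu in place — qqu jq uq jq qqu jq uq jq uq jq uq jq jq jq qqu — and concatenate.

qqujquqjqqqujquqjquqjquqjqjqjqqqu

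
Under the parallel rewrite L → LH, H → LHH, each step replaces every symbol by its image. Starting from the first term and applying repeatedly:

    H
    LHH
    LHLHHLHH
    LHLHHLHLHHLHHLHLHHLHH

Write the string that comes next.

Rewriting the 21 symbols of LHLHHLHLHHLHHLHLHHLHH one by one yields LH LHH LH LHH LHH LH LHH LH LHH LHH LH LHH LHH LH LHH LH LHH LHH LH LHH LHH; concatenated:

LHLHHLHLHHLHHLHLHHLHLHHLHHLHLHHLHHLHLHHLHLHHLHHLHLHHLHH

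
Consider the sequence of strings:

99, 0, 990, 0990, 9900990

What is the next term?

Each term (from the third on) is the two preceding terms concatenated in order: term 3 = 99·0 = 990.
Continuing: 0990 · 9900990 gives term 6.

09909900990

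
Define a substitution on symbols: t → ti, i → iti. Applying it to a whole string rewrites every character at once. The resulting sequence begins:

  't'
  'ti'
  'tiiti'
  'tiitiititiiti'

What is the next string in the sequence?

Rewriting the 13 symbols of tiitiititiiti one by one yields ti iti iti ti iti iti ti iti ti iti iti ti iti; concatenated:

tiitiititiitiititiititiitiititiiti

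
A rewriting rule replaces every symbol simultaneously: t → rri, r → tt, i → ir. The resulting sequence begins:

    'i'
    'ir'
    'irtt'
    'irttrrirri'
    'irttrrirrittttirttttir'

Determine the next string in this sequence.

Replace each of the 22 characters of irttrrirrittttirttttir in place — ir tt rri rri tt tt ir tt tt ir rri rri rri rri ir tt rri rri rri rri ir tt — and concatenate.

irttrrirrittttirttttirrrirrirrirriirttrrirrirrirriirtt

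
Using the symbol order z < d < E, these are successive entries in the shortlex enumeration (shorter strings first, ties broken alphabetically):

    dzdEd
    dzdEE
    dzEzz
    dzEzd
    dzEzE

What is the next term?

dzEdz

Find the rightmost character of dzEzE below E, bump it to the next letter, and reset everything to its right to z.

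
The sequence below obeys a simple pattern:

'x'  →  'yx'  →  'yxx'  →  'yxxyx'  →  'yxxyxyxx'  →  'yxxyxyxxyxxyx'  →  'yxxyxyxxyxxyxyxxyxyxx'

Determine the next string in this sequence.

From term 3 onward, concatenate the last term with the second-to-last: yx·x = yxx, yxx·yx = yxxyx, …
Continuing: yxxyxyxxyxxyxyxxyxyxx · yxxyxyxxyxxyx gives term 8.

yxxyxyxxyxxyxyxxyxyxxyxxyxyxxyxxyx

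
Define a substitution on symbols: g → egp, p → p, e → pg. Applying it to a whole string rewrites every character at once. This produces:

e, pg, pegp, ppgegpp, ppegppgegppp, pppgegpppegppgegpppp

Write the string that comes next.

Rewriting the 20 symbols of pppgegpppegppgegpppp one by one yields p p p egp pg egp p p p pg egp p p egp pg egp p p p p; concatenated:

pppegppgegpppppgegpppegppgegppppp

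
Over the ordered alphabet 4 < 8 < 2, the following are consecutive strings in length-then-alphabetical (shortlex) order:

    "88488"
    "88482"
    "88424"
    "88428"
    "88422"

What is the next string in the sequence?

88844

Treat 88422 as a base-3 numeral over the given alphabet and add one, carrying through any trailing 2's.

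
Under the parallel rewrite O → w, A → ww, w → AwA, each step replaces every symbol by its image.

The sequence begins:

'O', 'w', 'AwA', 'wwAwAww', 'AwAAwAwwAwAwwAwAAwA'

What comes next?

Rewriting the 19 symbols of AwAAwAwwAwAwwAwAAwA one by one yields ww AwA ww ww AwA ww AwA AwA ww AwA ww AwA AwA ww AwA ww ww AwA ww; concatenated:

wwAwAwwwwAwAwwAwAAwAwwAwAwwAwAAwAwwAwAwwwwAwAww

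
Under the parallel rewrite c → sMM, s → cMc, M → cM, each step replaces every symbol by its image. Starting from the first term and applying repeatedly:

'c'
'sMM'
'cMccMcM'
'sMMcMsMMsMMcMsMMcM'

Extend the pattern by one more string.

cMccMcMsMMcMcMccMcMcMccMcMsMMcMcMccMcMsMMcM

Applying the rule to each of the 18 symbols of sMMcMsMMsMMcMsMMcM gives the pieces cMc cM cM sMM cM cMc cM cM cMc cM cM sMM cM cMc cM cM sMM cM, which concatenate to the answer.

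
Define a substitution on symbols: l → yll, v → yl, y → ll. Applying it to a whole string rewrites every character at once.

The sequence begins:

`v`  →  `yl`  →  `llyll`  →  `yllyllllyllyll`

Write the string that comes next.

Rewriting the 14 symbols of yllyllllyllyll one by one yields ll yll yll ll yll yll yll yll ll yll yll ll yll yll; concatenated:

llyllyllllyllyllyllyllllyllyllllyllyll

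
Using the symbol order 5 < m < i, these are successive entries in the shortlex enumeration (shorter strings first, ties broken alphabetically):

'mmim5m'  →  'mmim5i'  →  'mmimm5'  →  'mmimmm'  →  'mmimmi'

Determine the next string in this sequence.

mmimi5

Treat mmimmi as a base-3 numeral over the given alphabet and add one, carrying through any trailing i's.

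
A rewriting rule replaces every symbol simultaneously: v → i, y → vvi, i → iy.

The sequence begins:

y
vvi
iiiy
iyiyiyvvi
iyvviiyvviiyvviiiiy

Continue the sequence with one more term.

Rewriting the 19 symbols of iyvviiyvviiyvviiiiy one by one yields iy vvi i i iy iy vvi i i iy iy vvi i i iy iy iy iy vvi; concatenated:

iyvviiiiyiyvviiiiyiyvviiiiyiyiyiyvvi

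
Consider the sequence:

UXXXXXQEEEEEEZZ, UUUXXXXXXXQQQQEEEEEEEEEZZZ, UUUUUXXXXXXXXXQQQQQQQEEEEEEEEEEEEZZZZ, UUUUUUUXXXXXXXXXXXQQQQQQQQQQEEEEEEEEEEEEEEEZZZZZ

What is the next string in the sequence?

Reading off run lengths: U runs 1, 3, 5, 7; X runs 5, 7, 9, 11; Q runs 1, 4, 7, 10; E runs 6, 9, 12, 15; Z runs 2, 3, 4, 5 — each is linear in n (n = 1, 2, …).
At n = 5 the blocks have lengths 9, 13, 13, 18, 6.

UUUUUUUUUXXXXXXXXXXXXXQQQQQQQQQQQQQEEEEEEEEEEEEEEEEEEZZZZZZ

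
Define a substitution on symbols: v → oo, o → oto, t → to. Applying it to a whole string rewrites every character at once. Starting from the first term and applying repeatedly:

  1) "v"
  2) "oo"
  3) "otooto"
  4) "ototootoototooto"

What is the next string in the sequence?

Rewriting the 16 symbols of ototootoototooto one by one yields oto to oto to oto oto to oto oto to oto to oto oto to oto; concatenated:

ototoototootoototootoototoototootoototooto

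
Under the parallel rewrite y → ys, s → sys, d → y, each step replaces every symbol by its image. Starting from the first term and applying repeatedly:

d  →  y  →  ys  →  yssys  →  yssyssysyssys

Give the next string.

yssyssysyssyssysyssysyssyssysyssys

Replace each of the 13 characters of yssyssysyssys in place — ys sys sys ys sys sys ys sys ys sys sys ys sys — and concatenate.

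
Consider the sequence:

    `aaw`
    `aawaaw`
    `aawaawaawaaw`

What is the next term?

s(k+1) = s(k)·s(k) — each term doubles the last.
So the next term is two copies of aawaawaawaaw.

aawaawaawaawaawaawaawaaw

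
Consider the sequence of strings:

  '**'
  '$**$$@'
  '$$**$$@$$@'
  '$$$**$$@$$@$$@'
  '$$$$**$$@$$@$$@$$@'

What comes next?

s(k+1) = $·s(k)·$$@, so each term gains $ as a prefix and $$@ as a suffix.
Applying this once more to $$$$**$$@$$@$$@$$@:

$$$$$**$$@$$@$$@$$@$$@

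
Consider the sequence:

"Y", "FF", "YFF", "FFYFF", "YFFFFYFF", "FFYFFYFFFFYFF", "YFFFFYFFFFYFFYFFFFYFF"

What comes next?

This is a Fibonacci-style word recurrence s(k) = s(k−2)·s(k−1): e.g. Y·FF = YFF.
Continuing: FFYFFYFFFFYFF · YFFFFYFFFFYFFYFFFFYFF gives term 8.

FFYFFYFFFFYFFYFFFFYFFFFYFFYFFFFYFF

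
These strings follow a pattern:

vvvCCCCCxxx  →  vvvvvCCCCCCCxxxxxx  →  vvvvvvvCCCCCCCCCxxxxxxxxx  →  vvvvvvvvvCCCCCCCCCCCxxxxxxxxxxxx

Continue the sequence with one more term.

Reading off run lengths: v runs 3, 5, 7, 9; C runs 5, 7, 9, 11; x runs 3, 6, 9, 12 — each is linear in n (n = 1, 2, …).
For the next term, n = 5, so the run lengths are 11, 13, 15.

vvvvvvvvvvvCCCCCCCCCCCCCxxxxxxxxxxxxxxx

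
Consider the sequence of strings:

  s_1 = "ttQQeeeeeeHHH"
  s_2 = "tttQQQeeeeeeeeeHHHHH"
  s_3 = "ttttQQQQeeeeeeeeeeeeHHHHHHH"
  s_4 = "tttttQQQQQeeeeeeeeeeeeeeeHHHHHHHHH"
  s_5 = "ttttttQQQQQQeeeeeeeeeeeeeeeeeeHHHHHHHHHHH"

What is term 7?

The n-th term is n t's then n Q's then 3n e's then 2n-1 H's, where the shown terms are n = 2, 3, 4, 5, 6.
Setting n = 8 gives 8, 8, 24, 15 characters in each block.

ttttttttQQQQQQQQeeeeeeeeeeeeeeeeeeeeeeeeHHHHHHHHHHHHHHH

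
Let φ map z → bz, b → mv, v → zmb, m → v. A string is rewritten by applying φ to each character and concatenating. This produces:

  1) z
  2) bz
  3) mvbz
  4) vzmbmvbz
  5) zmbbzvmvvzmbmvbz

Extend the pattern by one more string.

bzvmvmvbzzmbvzmbzmbbzvmvvzmbmvbz

Replace each of the 16 characters of zmbbzvmvvzmbmvbz in place — bz v mv mv bz zmb v zmb zmb bz v mv v zmb mv bz — and concatenate.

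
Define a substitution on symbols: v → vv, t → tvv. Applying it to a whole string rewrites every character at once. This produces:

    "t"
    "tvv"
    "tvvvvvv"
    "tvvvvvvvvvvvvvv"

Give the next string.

tvvvvvvvvvvvvvvvvvvvvvvvvvvvvvv

Replace each of the 15 characters of tvvvvvvvvvvvvvv in place — tvv vv vv vv vv vv vv vv vv vv vv vv vv vv vv — and concatenate.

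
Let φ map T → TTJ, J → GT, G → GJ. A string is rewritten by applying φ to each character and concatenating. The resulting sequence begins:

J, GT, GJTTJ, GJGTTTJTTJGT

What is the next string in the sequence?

Expanding GJGTTTJTTJGT: G→GJ, J→GT, G→GJ, T→TTJ, T→TTJ, T→TTJ, J→GT, T→TTJ, T→TTJ, J→GT, G→GJ, T→TTJ. Concatenated: GJ GT GJ TTJ TTJ TTJ GT TTJ TTJ GT GJ TTJ.

GJGTGJTTJTTJTTJGTTTJTTJGTGJTTJ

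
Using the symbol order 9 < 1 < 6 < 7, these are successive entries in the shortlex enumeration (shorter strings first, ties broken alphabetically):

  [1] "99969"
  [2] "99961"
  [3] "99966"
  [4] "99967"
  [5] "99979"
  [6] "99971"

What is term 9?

99199

Continuing the enumeration 3 steps past 99971: 99971 → 99976 → 99977 → (answer).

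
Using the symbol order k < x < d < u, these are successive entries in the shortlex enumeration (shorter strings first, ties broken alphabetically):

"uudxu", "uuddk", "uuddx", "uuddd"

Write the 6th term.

Continuing the enumeration 2 steps past uuddd: uuddd → uuddu → (answer).

uuduk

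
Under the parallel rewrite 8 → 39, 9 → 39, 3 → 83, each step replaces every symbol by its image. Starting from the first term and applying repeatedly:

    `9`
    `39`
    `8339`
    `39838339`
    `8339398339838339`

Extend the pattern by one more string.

φ(8339398339838339) expands symbol-by-symbol to 39 83 83 39 83 39 39 83 83 39 39 83 39 83 83 39; joining the 16 pieces gives the next term.

39838339833939838339398339838339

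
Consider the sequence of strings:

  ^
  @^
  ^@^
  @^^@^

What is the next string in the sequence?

^@^@^^@^

This is a Fibonacci-style word recurrence s(k) = s(k−2)·s(k−1): e.g. ^·@^ = ^@^.
So term 5 is ^@^·@^^@^.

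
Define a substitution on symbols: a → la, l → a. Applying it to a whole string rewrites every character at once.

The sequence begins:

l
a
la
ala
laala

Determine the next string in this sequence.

Expanding laala: l→a, a→la, a→la, l→a, a→la. Concatenated: a la la a la.

alalaala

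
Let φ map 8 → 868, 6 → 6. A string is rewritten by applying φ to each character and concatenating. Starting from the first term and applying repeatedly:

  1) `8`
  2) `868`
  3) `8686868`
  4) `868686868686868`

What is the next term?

8686868686868686868686868686868

Replace each of the 15 characters of 868686868686868 in place — 868 6 868 6 868 6 868 6 868 6 868 6 868 6 868 — and concatenate.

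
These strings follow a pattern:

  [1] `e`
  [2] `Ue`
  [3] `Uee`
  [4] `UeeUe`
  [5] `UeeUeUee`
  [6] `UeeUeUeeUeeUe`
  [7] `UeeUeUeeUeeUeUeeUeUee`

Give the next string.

UeeUeUeeUeeUeUeeUeUeeUeeUeUeeUeeUe

This is a Fibonacci-style word recurrence s(k) = s(k−1)·s(k−2): e.g. Ue·e = Uee.
The next term joins UeeUeUeeUeeUeUeeUeUee and UeeUeUeeUeeUe.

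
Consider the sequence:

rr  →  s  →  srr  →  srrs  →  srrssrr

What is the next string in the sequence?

srrssrrsrrs

Each term (from the third on) is the previous term followed by the one before it: term 3 = s·rr = srr.
So term 6 is srrssrr·srrs.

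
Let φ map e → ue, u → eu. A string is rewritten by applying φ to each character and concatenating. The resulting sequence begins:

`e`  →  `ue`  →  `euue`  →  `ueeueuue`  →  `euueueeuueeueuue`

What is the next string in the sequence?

Replace each of the 16 characters of euueueeuueeueuue in place — ue eu eu ue eu ue ue eu eu ue ue eu ue eu eu ue — and concatenate.

ueeueuueeuueueeueuueueeuueeueuue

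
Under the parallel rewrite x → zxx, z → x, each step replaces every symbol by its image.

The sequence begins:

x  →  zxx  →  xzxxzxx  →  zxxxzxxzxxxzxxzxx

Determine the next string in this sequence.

Rewriting the 17 symbols of zxxxzxxzxxxzxxzxx one by one yields x zxx zxx zxx x zxx zxx x zxx zxx zxx x zxx zxx x zxx zxx; concatenated:

xzxxzxxzxxxzxxzxxxzxxzxxzxxxzxxzxxxzxxzxx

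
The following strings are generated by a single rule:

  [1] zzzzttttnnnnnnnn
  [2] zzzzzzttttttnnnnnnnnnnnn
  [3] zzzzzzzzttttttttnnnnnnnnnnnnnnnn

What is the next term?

zzzzzzzzzzttttttttttnnnnnnnnnnnnnnnnnnnn

Term n consists of 2n z's, followed by 2n t's, followed by 4n n's, where the shown terms are n = 2, 3, 4.
Setting n = 5 gives 10, 10, 20 characters in each block.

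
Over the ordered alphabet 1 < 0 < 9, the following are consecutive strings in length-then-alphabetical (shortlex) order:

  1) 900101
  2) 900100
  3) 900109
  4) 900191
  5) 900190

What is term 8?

Continuing the enumeration 3 steps past 900190: 900190 → 900199 → 900011 → (answer).

900010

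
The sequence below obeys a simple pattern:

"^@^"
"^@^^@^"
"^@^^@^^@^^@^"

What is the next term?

s(k+1) = s(k)·s(k) — each term doubles the last.
Doubling ^@^^@^^@^^@^:

^@^^@^^@^^@^^@^^@^^@^^@^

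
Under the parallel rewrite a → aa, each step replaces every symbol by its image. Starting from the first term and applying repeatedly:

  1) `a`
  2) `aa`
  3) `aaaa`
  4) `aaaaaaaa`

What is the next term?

aaaaaaaaaaaaaaaa

Apply φ to aaaaaaaa symbol by symbol: a→aa, a→aa, a→aa, a→aa, a→aa, a→aa, a→aa, a→aa; joined: aa aa aa aa aa aa aa aa.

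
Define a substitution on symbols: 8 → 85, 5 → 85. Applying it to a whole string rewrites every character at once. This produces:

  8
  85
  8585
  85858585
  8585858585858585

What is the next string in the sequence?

Applying the rule to each of the 16 symbols of 8585858585858585 gives the pieces 85 85 85 85 85 85 85 85 85 85 85 85 85 85 85 85, which concatenate to the answer.

85858585858585858585858585858585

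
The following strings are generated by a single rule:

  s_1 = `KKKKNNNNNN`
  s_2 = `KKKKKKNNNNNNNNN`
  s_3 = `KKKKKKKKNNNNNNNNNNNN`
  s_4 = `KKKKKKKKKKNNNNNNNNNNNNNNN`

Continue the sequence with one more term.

The n-th term is 2n K's then 3n N's, where the shown terms are n = 2, 3, 4, 5.
For the next term, n = 6, so the run lengths are 12, 18.

KKKKKKKKKKKKNNNNNNNNNNNNNNNNNN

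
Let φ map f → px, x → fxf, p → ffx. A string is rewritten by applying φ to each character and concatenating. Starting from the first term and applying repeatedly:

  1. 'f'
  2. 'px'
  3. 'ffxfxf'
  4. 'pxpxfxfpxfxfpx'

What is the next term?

φ(pxpxfxfpxfxfpx) expands symbol-by-symbol to ffx fxf ffx fxf px fxf px ffx fxf px fxf px ffx fxf; joining the 14 pieces gives the next term.

ffxfxfffxfxfpxfxfpxffxfxfpxfxfpxffxfxf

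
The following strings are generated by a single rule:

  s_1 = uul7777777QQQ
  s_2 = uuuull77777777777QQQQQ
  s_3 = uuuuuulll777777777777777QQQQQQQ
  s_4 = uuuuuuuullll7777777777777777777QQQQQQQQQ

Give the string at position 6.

uuuuuuuuuuuullllll777777777777777777777777777QQQQQQQQQQQQQ

Term n consists of 2n u's, followed by n l's, followed by 4n+3 7's, followed by 2n+1 Q's (n = 1, 2, …).
For term 6, n = 6, so the run lengths are 12, 6, 27, 13.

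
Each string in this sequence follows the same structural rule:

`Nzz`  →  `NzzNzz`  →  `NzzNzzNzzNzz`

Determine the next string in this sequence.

s(k+1) = s(k)·s(k) — each term doubles the last.
Doubling NzzNzzNzzNzz:

NzzNzzNzzNzzNzzNzzNzzNzz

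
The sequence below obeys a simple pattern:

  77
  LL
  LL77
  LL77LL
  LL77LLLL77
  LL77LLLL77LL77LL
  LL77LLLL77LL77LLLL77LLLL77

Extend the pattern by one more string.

Each term (from the third on) is the previous term followed by the one before it: term 3 = LL·77 = LL77.
So term 8 is LL77LLLL77LL77LLLL77LLLL77·LL77LLLL77LL77LL.

LL77LLLL77LL77LLLL77LLLL77LL77LLLL77LL77LL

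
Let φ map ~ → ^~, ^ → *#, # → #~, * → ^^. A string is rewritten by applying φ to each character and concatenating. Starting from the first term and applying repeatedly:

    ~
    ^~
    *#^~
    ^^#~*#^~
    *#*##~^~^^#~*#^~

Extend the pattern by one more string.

^^#~^^#~#~^~*#^~*#*##~^~^^#~*#^~

Applying the rule to each of the 16 symbols of *#*##~^~^^#~*#^~ gives the pieces ^^ #~ ^^ #~ #~ ^~ *# ^~ *# *# #~ ^~ ^^ #~ *# ^~, which concatenate to the answer.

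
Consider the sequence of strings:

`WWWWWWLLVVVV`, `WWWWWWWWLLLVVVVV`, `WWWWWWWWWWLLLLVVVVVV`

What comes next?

WWWWWWWWWWWWLLLLLVVVVVVV

Each string has the form W^{2n} L^{n-1} V^{n+1}, where the shown terms are n = 3, 4, 5.
At n = 6 the blocks have lengths 12, 5, 7.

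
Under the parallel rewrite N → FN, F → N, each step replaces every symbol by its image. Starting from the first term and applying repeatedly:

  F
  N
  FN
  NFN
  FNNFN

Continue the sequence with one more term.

Expanding FNNFN: F→N, N→FN, N→FN, F→N, N→FN. Concatenated: N FN FN N FN.

NFNFNNFN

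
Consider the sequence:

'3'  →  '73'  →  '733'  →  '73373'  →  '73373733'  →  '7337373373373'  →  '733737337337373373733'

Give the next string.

This is a Fibonacci-style word recurrence s(k) = s(k−1)·s(k−2): e.g. 73·3 = 733.
Continuing: 733737337337373373733 · 7337373373373 gives term 8.

7337373373373733737337337373373373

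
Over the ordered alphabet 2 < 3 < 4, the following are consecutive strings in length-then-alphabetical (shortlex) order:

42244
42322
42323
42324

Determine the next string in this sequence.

The successor of 42324 increments the rightmost position that isn't already 4 and resets every position after it to 2.

42332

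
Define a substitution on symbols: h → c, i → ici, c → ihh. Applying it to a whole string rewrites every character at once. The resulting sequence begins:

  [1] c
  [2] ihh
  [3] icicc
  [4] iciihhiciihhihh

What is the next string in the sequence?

Rewriting the 15 symbols of iciihhiciihhihh one by one yields ici ihh ici ici c c ici ihh ici ici c c ici c c; concatenated:

iciihhiciicicciciihhiciiciccicicc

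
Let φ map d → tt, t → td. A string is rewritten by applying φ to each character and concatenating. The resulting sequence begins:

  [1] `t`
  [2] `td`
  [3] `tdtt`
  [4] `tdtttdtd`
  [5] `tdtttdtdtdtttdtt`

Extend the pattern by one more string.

Replace each of the 16 characters of tdtttdtdtdtttdtt in place — td tt td td td tt td tt td tt td td td tt td td — and concatenate.

tdtttdtdtdtttdtttdtttdtdtdtttdtd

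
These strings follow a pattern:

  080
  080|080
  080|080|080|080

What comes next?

080|080|080|080|080|080|080|080

Each string is two copies of the previous one joined by '|'.
So the next term is two copies of 080|080|080|080 with '|' between the halves.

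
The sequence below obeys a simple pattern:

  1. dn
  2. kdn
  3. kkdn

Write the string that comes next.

Each term is the previous one with k prepended.
So the next term is k·kkdn.

kkkdn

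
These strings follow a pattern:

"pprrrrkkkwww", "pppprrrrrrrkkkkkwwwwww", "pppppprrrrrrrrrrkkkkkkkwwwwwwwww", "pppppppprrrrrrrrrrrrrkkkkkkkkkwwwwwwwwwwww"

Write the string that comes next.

pppppppppprrrrrrrrrrrrrrrrkkkkkkkkkkkwwwwwwwwwwwwwww

Reading off run lengths: p runs 2, 4, 6, 8; r runs 4, 7, 10, 13; k runs 3, 5, 7, 9; w runs 3, 6, 9, 12 — each is linear in n (n = 1, 2, …).
For the next term, n = 5, so the run lengths are 10, 16, 11, 15.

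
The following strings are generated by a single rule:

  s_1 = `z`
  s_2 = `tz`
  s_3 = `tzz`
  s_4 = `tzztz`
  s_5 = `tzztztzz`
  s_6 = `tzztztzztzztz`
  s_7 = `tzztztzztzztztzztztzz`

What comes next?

tzztztzztzztztzztztzztzztztzztzztz

From term 3 onward, concatenate the last term with the second-to-last: tz·z = tzz, tzz·tz = tzztz, …
The next term joins tzztztzztzztztzztztzz and tzztztzztzztz.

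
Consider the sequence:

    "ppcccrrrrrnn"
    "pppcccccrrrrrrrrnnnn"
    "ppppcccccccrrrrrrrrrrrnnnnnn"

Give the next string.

pppppcccccccccrrrrrrrrrrrrrrnnnnnnnn

Each string has the form p^{n+1} c^{2n+1} r^{3n+2} n^{2n} (n = 1, 2, …).
Setting n = 4 gives 5, 9, 14, 8 characters in each block.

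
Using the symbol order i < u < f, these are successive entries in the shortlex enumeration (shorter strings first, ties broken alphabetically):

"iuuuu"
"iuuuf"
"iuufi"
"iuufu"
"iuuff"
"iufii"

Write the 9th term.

Stepping forward 3 times from iufii: iufii → iufiu → iufif, then the target.

iufui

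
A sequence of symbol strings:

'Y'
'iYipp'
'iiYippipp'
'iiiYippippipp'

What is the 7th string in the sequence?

Every step adds i to the front and ipp to the end of the previous string.
From iiiYippippipp, 3 further steps: iiiYippippipp → iiiiYippippippipp → iiiiiYippippippippipp → (answer).

iiiiiiYippippippippippipp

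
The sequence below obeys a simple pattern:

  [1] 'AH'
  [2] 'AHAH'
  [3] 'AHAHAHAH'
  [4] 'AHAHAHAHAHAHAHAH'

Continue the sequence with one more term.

AHAHAHAHAHAHAHAHAHAHAHAHAHAHAHAH

s(k+1) = s(k)·s(k) — each term doubles the last.
One more doubling of AHAHAHAHAHAHAHAH gives the answer.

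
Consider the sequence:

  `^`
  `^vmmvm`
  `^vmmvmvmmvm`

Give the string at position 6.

^vmmvmvmmvmvmmvmvmmvmvmmvm

The strings grow by a fixed suffix vmmvm each time.
From ^vmmvmvmmvm, 3 further steps: ^vmmvmvmmvm → ^vmmvmvmmvmvmmvm → ^vmmvmvmmvmvmmvmvmmvm → (answer).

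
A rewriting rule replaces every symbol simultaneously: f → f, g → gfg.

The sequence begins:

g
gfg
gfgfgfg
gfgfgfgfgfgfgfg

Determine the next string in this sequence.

gfgfgfgfgfgfgfgfgfgfgfgfgfgfgfg

Replace each of the 15 characters of gfgfgfgfgfgfgfg in place — gfg f gfg f gfg f gfg f gfg f gfg f gfg f gfg — and concatenate.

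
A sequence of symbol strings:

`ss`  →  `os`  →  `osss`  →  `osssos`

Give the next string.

Each term (from the third on) is the previous term followed by the one before it: term 3 = os·ss = osss.
So term 5 is osssos·osss.

osssososss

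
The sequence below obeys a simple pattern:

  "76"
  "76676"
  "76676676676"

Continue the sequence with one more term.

s(k+1) = s(k)·6·s(k) — each term doubles the last with '6' between the halves.
So the next term is two copies of 76676676676 with '6' between the halves.

76676676676676676676676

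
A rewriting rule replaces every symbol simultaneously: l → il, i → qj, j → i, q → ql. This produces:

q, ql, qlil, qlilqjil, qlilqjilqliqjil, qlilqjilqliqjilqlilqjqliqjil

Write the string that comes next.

qlilqjilqliqjilqlilqjqliqjilqlilqjilqliqlilqjqliqjil

φ(qlilqjilqliqjilqlilqjqliqjil) expands symbol-by-symbol to ql il qj il ql i qj il ql il qj ql i qj il ql il qj il ql i ql il qj ql i qj il; joining the 28 pieces gives the next term.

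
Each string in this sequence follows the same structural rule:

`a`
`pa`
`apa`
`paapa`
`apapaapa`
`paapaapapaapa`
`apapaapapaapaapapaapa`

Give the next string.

paapaapapaapaapapaapapaapaapapaapa

Each term (from the third on) is the two preceding terms concatenated in order: term 3 = a·pa = apa.
Continuing: paapaapapaapa · apapaapapaapaapapaapa gives term 8.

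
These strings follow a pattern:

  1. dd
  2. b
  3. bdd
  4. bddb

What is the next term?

Each term (from the third on) is the previous term followed by the one before it: term 3 = b·dd = bdd.
The next term joins bddb and bdd.

bddbbdd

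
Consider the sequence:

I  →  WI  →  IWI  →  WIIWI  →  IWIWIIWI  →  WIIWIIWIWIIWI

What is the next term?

Each term (from the third on) is the two preceding terms concatenated in order: term 3 = I·WI = IWI.
So term 7 is IWIWIIWI·WIIWIIWIWIIWI.

IWIWIIWIWIIWIIWIWIIWI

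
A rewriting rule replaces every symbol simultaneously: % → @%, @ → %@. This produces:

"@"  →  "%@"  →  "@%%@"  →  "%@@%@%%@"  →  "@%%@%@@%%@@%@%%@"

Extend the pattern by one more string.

Rewriting the 16 symbols of @%%@%@@%%@@%@%%@ one by one yields %@ @% @% %@ @% %@ %@ @% @% %@ %@ @% %@ @% @% %@; concatenated:

%@@%@%%@@%%@%@@%@%%@%@@%%@@%@%%@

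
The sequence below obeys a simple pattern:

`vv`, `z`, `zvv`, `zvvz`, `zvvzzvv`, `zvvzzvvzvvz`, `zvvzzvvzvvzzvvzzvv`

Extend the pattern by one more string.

zvvzzvvzvvzzvvzzvvzvvzzvvzvvz

This is a Fibonacci-style word recurrence s(k) = s(k−1)·s(k−2): e.g. z·vv = zvv.
So term 8 is zvvzzvvzvvzzvvzzvv·zvvzzvvzvvz.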